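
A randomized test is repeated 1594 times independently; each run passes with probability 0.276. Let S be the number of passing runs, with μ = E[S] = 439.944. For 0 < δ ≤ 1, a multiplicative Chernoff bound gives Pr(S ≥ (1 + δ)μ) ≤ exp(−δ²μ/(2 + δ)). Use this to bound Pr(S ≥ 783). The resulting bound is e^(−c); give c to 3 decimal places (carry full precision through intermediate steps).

Write 783 = (1 + δ)μ, so δ = 783/439.944 − 1 = 0.779772…
Then the exponent is δ²μ/(2 + δ) = (783 − μ)² / (μ·(2 + δ)) = 96.232877.

96.233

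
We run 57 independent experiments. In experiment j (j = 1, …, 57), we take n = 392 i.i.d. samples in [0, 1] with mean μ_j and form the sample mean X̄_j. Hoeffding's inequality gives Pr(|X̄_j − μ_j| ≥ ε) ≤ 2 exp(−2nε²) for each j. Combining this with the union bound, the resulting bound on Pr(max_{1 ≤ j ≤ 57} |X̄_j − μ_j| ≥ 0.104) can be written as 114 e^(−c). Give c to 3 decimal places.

Union bound over the 57 events: Pr(max_{1 ≤ j ≤ 57} |X̄_j − μ_j| ≥ 0.104) ≤ 57·2·exp(−2nε²) = 114 exp(−2·392·0.104²).
So c = 2·392·0.104² = 8.4797.

8.480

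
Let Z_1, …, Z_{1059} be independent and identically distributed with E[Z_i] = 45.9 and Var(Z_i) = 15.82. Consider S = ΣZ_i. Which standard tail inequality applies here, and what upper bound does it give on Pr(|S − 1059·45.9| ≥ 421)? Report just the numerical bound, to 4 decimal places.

With mean and variance of each term known, Chebyshev's inequality bounds the deviation of the sum (or sample mean).
Var(S) = n·Var(Z_i) = 1059·15.82 = 16753.38.
Chebyshev: Pr(|S − 1059·45.9| ≥ 421) ≤ Var(S)/421² = 16753.38/177241 = 0.0945.

0.0945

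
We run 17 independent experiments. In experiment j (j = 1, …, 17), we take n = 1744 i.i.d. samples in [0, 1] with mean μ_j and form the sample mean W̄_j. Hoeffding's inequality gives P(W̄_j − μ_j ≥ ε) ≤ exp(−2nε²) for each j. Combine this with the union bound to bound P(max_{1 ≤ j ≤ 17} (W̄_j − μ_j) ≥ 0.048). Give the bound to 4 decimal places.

0.0055

Per-experiment Hoeffding bound: exp(−2·1744·0.048²) = exp(−8.03635) = 0.00032349.
Union bound over 17 events: 17·0.00032349 = 0.00550.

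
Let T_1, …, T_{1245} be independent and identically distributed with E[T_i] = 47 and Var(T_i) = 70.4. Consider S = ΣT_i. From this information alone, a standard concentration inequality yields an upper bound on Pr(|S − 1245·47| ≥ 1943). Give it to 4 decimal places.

With mean and variance of each term known, Chebyshev's inequality bounds the deviation of the sum (or sample mean).
Var(S) = n·Var(T_i) = 1245·70.4 = 87648.
Chebyshev: Pr(|S − 1245·47| ≥ 1943) ≤ Var(S)/1943² = 87648/3775249 = 0.0232.

0.0232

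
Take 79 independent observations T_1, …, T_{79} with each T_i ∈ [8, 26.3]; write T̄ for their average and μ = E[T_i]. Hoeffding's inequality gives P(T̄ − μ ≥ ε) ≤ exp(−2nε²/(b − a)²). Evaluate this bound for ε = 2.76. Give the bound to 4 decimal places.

Exponent: 2nε²/(b − a)² = 2·79·2.76² / 18.3² = 3.59396.
Bound = exp(−3.59396) = 0.02749.

0.0275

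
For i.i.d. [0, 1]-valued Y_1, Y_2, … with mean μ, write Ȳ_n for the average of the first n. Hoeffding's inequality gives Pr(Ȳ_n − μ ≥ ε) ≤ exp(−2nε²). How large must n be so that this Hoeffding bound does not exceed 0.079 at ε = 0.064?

Require exp(−2nε²) ≤ 0.079, i.e. 2nε² ≥ ln(1/0.079) = 2.538307.
So n ≥ 2.538307 / (2·0.064²) = 309.852.
The smallest integer n is 310.

310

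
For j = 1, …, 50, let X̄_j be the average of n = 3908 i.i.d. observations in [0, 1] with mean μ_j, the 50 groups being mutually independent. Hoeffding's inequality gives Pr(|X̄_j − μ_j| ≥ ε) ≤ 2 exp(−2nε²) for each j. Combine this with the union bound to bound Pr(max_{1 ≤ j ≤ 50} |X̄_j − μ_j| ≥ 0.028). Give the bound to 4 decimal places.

Per-experiment Hoeffding bound: 2·exp(−2·3908·0.028²) = 2·exp(−6.12774) = 0.004363.
Union bound over 50 events: 50·0.004363 = 0.21815.

0.2181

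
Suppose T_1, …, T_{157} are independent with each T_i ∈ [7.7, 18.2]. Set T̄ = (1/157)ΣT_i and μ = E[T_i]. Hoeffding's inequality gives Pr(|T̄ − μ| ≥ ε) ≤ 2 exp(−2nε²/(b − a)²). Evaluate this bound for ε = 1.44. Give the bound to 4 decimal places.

0.0054

Exponent: 2nε²/(b − a)² = 2·157·1.44² / 10.5² = 5.90576.
Bound = 2·exp(−5.90576) = 0.00545.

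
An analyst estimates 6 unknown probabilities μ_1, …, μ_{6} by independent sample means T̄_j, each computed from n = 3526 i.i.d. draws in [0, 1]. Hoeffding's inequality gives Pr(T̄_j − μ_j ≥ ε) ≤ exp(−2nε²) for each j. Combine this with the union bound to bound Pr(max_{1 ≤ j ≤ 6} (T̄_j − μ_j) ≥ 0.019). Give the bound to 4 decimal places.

0.4705

Per-experiment Hoeffding bound: exp(−2·3526·0.019²) = exp(−2.54577) = 0.078412.
Union bound over 6 events: 6·0.078412 = 0.47047.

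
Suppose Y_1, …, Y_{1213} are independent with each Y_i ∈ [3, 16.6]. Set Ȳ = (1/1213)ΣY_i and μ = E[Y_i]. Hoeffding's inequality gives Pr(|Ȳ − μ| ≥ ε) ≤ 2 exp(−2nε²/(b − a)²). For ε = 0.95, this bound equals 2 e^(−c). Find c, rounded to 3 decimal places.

c = 2nε²/(b − a)² = 2·1213·0.95² / 13.6² = 11.8375.

11.838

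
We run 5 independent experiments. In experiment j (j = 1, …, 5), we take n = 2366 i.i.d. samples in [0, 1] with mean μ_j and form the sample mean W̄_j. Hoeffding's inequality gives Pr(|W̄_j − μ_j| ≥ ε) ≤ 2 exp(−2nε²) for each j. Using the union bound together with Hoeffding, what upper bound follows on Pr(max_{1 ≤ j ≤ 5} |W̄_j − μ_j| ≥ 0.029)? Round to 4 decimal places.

0.1869

Per-experiment Hoeffding bound: 2·exp(−2·2366·0.029²) = 2·exp(−3.97961) = 0.037386.
Union bound over 5 events: 5·0.037386 = 0.18693.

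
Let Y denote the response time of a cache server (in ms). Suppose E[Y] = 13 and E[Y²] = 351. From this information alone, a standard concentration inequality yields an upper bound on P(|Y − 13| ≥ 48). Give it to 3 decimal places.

The first two moments determine the variance, so Chebyshev's inequality is the sharpest standard bound available.
Var(Y) = E[Y²] − (E[Y])² = 351 − 169 = 182.
Chebyshev's inequality: P(|Y − μ| ≥ t) ≤ Var(Y)/t² = 182/2304 = 0.0790.

0.079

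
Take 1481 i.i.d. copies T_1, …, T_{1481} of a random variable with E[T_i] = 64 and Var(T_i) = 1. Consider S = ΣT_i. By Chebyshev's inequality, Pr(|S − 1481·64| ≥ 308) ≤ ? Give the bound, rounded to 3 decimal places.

Var(S) = n·Var(T_i) = 1481·1 = 1481.
Chebyshev: Pr(|S − 1481·64| ≥ 308) ≤ Var(S)/308² = 1481/94864 = 0.0156.

0.016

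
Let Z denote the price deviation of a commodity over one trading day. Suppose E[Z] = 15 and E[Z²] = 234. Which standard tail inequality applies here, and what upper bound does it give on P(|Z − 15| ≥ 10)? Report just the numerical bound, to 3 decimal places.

The first two moments determine the variance, so Chebyshev's inequality is the sharpest standard bound available.
Var(Z) = E[Z²] − (E[Z])² = 234 − 225 = 9.
Chebyshev's inequality: P(|Z − μ| ≥ t) ≤ Var(Z)/t² = 9/100 = 0.0900.

0.090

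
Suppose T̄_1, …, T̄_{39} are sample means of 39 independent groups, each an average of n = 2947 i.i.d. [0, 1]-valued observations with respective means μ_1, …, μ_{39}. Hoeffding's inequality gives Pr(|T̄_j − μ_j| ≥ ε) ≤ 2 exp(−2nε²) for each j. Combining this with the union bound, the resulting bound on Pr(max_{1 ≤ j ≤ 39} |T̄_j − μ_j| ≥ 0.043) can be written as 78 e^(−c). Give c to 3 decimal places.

10.898

Union bound over the 39 events: Pr(max_{1 ≤ j ≤ 39} |T̄_j − μ_j| ≥ 0.043) ≤ 39·2·exp(−2nε²) = 78 exp(−2·2947·0.043²).
So c = 2·2947·0.043² = 10.8980.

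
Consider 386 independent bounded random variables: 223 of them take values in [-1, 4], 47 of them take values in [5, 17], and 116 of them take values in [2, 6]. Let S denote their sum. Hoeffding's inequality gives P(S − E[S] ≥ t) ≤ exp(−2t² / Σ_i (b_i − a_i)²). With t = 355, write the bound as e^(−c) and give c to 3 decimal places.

Σ(b_i − a_i)² = 223·5² + 47·12² + 116·4² = 14199.
c = 2t² / 14199 = 2·355² / 14199 = 17.7513.

17.751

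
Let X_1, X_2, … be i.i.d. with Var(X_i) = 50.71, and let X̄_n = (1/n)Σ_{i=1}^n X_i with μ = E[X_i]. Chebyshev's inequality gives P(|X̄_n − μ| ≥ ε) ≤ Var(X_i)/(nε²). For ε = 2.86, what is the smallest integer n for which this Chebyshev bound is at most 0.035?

Require 50.71/(n·2.86²) ≤ 0.035, i.e. n ≥ 50.71/(0.035·2.86²) = 177.131.
The smallest integer n is 178.

178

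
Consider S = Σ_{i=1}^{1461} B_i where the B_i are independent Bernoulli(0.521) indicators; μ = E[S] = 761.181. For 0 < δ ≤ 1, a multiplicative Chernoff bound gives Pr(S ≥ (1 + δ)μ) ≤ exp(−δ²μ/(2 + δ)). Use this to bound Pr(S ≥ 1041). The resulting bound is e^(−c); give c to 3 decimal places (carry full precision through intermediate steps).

Write 1041 = (1 + δ)μ, so δ = 1041/761.181 − 1 = 0.3676116…
Then the exponent is δ²μ/(2 + δ) = (1041 − μ)² / (μ·(2 + δ)) = 43.446620.

43.447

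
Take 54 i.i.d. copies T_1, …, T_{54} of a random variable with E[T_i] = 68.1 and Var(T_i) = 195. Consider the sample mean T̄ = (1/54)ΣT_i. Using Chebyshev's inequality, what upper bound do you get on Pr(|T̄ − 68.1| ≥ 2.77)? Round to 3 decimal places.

Var(T̄) = Var(T_i)/n = 195/54 = 3.6111.
Chebyshev: Pr(|T̄ − 68.1| ≥ 2.77) ≤ Var(T̄)/(2.77)² = 195/(54·2.77²) = 0.4706.

0.471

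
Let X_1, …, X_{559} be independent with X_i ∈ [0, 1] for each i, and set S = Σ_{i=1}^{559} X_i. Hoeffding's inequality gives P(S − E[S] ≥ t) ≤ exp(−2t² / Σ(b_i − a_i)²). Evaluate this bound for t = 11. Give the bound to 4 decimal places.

0.6486

Σ(b_i − a_i)² = 559·(1)² = 559.
Exponent = 2·11²/559 = 0.4329.
Bound = exp(−0.4329) = 0.64862.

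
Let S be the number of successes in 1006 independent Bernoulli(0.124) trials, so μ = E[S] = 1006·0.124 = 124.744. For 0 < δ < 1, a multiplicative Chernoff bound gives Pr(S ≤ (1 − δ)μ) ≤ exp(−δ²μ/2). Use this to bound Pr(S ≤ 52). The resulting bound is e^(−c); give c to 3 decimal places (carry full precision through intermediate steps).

21.210

Write 52 = (1 − δ)μ, so δ = 1 − 52/124.744 = 0.5831463…
Then the exponent is δ²μ/2 = (μ − 52)²/(2μ) = 21.210197.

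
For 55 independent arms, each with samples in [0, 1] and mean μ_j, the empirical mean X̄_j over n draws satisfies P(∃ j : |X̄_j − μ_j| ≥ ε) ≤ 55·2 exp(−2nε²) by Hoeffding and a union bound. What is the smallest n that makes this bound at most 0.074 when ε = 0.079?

586

Need 2·55·exp(−2nε²) ≤ 0.074, i.e. exp(−2nε²) ≤ 0.074/110.
So 2nε² ≥ ln(110/0.074) = 7.304171.
Hence n ≥ 7.304171/(2·0.079²) = 585.176.
The smallest integer n is 586.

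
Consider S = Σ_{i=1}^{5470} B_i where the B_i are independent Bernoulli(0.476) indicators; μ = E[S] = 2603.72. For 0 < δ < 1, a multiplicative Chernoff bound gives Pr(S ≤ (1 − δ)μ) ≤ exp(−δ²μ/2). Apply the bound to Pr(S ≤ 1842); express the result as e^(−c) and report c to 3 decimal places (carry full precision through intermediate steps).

111.421

Write 1842 = (1 − δ)μ, so δ = 1 − 1842/2603.72 = 0.2925507…
Then the exponent is δ²μ/2 = (μ − 1842)²/(2μ) = 111.420844.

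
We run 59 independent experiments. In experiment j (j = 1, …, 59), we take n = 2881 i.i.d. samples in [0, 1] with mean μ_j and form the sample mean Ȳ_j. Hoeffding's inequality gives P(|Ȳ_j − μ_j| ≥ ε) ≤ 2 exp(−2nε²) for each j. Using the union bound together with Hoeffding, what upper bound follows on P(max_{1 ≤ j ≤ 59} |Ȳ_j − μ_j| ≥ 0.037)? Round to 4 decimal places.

0.0443

Per-experiment Hoeffding bound: 2·exp(−2·2881·0.037²) = 2·exp(−7.88818) = 0.0007503.
Union bound over 59 events: 59·0.0007503 = 0.04427.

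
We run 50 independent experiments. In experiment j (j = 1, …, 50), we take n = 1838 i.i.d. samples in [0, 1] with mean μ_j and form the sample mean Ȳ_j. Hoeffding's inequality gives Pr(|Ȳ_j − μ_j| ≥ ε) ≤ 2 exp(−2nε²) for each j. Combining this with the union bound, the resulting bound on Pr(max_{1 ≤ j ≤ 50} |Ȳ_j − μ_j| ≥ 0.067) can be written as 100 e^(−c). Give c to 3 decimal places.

Union bound over the 50 events: Pr(max_{1 ≤ j ≤ 50} |Ȳ_j − μ_j| ≥ 0.067) ≤ 50·2·exp(−2nε²) = 100 exp(−2·1838·0.067²).
So c = 2·1838·0.067² = 16.5016.

16.502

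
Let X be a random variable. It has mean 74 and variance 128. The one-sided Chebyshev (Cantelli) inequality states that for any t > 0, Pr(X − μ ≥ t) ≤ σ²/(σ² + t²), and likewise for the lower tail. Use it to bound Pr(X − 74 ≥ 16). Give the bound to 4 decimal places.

Here σ² = 128 and t = 16, so σ² + t² = 384.
Cantelli's bound: 128/384 = 0.3333.

0.3333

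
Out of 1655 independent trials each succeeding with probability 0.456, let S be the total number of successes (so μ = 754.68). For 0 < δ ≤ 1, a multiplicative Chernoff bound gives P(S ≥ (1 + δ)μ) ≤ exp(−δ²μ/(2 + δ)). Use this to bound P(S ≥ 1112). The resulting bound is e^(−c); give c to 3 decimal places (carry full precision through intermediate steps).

68.398

Write 1112 = (1 + δ)μ, so δ = 1112/754.68 − 1 = 0.4734722…
Then the exponent is δ²μ/(2 + δ) = (1112 − μ)² / (μ·(2 + δ)) = 68.398216.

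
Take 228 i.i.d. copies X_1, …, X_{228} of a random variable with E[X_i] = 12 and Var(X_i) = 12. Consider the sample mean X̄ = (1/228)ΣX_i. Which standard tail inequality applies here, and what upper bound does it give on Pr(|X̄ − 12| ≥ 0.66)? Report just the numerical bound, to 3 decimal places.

With mean and variance of each term known, Chebyshev's inequality bounds the deviation of the sum (or sample mean).
Var(X̄) = Var(X_i)/n = 12/228 = 0.052632.
Chebyshev: Pr(|X̄ − 12| ≥ 0.66) ≤ Var(X̄)/(0.66)² = 12/(228·0.66²) = 0.1208.

0.121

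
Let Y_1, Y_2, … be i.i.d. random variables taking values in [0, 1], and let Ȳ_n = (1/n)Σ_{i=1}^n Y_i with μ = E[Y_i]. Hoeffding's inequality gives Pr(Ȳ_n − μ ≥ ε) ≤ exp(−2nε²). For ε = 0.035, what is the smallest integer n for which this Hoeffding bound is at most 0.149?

778

Require exp(−2nε²) ≤ 0.149, i.e. 2nε² ≥ ln(1/0.149) = 1.903809.
So n ≥ 1.903809 / (2·0.035²) = 777.065.
The smallest integer n is 778.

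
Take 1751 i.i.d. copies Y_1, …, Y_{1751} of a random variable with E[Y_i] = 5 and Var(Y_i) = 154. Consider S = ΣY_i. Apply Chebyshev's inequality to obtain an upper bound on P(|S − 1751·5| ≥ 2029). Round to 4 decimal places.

Var(S) = n·Var(Y_i) = 1751·154 = 269654.
Chebyshev: P(|S − 1751·5| ≥ 2029) ≤ Var(S)/2029² = 269654/4116841 = 0.0655.

0.0655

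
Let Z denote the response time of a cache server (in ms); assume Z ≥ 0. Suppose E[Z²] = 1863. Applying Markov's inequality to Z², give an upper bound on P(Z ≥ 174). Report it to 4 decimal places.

0.0615

Since Z ≥ 0, the event {Z ≥ 174} is the same as {Z² ≥ 30276}.
Markov's inequality applied to Z² gives P(Z² ≥ 30276) ≤ E[Z²]/30276 = 1863/30276 = 0.0615.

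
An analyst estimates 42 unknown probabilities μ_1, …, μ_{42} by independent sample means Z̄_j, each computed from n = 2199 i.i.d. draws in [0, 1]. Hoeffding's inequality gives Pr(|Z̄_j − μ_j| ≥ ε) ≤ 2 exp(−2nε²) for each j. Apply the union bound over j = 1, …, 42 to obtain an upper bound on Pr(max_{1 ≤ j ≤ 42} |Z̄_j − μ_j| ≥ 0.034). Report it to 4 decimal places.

Per-experiment Hoeffding bound: 2·exp(−2·2199·0.034²) = 2·exp(−5.08409) = 0.012389.
Union bound over 42 events: 42·0.012389 = 0.52034.

0.5203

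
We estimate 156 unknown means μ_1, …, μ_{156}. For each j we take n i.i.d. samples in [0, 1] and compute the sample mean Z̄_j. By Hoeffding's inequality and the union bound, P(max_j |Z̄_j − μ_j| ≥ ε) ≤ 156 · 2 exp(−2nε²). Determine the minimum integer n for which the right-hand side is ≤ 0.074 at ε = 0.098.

435

Need 2·156·exp(−2nε²) ≤ 0.074, i.e. exp(−2nε²) ≤ 0.074/312.
So 2nε² ≥ ln(312/0.074) = 8.346693.
Hence n ≥ 8.346693/(2·0.098²) = 434.543.
The smallest integer n is 435.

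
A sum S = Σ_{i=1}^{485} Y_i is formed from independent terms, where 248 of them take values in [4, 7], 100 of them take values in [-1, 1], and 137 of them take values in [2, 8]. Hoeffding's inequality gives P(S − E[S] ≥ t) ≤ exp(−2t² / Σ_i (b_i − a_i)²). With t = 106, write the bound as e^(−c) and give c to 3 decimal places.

Σ(b_i − a_i)² = 248·3² + 100·2² + 137·6² = 7564.
c = 2t² / 7564 = 2·106² / 7564 = 2.9709.

2.971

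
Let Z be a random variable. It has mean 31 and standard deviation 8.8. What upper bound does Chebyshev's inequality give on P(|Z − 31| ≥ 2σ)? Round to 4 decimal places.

Chebyshev: P(|Z − μ| ≥ t) ≤ Var(Z)/t².
Var(Z) = σ² = 8.8² = 77.44.
t = 2·8.8 = 17.6.
Bound = 77.44 / 309.76 = 0.2500.

0.2500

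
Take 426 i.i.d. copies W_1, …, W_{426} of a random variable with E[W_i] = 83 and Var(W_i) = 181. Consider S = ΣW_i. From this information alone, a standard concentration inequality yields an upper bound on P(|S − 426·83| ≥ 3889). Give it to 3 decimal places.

0.005

With mean and variance of each term known, Chebyshev's inequality bounds the deviation of the sum (or sample mean).
Var(S) = n·Var(W_i) = 426·181 = 77106.
Chebyshev: P(|S − 426·83| ≥ 3889) ≤ Var(S)/3889² = 77106/15124321 = 0.0051.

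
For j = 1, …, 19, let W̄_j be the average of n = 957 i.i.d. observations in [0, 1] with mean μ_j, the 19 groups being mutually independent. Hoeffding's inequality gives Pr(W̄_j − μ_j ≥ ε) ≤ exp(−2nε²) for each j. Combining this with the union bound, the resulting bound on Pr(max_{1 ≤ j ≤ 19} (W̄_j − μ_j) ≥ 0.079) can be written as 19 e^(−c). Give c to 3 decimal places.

Union bound over the 19 events: Pr(max_{1 ≤ j ≤ 19} (W̄_j − μ_j) ≥ 0.079) ≤ 19·exp(−2nε²) = 19 exp(−2·957·0.079²).
So c = 2·957·0.079² = 11.9453.

11.945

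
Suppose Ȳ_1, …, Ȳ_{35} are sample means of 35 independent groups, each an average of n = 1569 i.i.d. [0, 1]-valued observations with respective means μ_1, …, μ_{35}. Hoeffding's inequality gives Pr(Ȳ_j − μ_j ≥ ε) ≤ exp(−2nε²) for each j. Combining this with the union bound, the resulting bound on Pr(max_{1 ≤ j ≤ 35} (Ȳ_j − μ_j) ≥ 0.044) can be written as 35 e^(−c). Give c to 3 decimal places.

6.075

Union bound over the 35 events: Pr(max_{1 ≤ j ≤ 35} (Ȳ_j − μ_j) ≥ 0.044) ≤ 35·exp(−2nε²) = 35 exp(−2·1569·0.044²).
So c = 2·1569·0.044² = 6.0752.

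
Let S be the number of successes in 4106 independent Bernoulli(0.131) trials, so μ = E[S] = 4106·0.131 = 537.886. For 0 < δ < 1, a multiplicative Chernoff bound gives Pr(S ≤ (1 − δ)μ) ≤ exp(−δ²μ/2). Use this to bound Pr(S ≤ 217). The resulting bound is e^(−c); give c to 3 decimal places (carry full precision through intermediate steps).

95.715

Write 217 = (1 − δ)μ, so δ = 1 − 217/537.886 = 0.5965688…
Then the exponent is δ²μ/2 = (μ − 217)²/(2μ) = 95.715286.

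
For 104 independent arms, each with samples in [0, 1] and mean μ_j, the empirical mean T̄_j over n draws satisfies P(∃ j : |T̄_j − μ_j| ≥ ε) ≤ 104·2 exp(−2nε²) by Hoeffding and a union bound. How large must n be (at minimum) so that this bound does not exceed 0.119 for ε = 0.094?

Need 2·104·exp(−2nε²) ≤ 0.119, i.e. exp(−2nε²) ≤ 0.119/208.
So 2nε² ≥ ln(208/0.119) = 7.466170.
Hence n ≥ 7.466170/(2·0.094²) = 422.486.
The smallest integer n is 423.

423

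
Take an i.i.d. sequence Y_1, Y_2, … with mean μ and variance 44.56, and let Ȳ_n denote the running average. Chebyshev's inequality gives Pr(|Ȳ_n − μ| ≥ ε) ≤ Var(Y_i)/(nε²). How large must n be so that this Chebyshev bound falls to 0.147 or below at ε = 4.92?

Require 44.56/(n·4.92²) ≤ 0.147, i.e. n ≥ 44.56/(0.147·4.92²) = 12.523.
The smallest integer n is 13.

13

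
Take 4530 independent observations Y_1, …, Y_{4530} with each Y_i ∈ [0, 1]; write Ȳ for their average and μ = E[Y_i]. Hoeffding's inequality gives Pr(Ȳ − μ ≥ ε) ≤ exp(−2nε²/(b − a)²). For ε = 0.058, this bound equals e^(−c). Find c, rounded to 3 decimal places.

c = 2nε²/(b − a)² = 2·4530·0.058² / 1² = 30.4778.

30.478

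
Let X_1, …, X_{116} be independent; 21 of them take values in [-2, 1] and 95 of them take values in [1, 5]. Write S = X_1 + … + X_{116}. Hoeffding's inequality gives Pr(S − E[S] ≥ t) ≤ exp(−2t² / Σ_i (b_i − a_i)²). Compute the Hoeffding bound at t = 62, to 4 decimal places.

Σ(b_i − a_i)² = 21·3² + 95·4² = 1709.
Exponent = 2·62² / 1709 = 4.49854.
Bound = exp(−4.49854) = 0.01113.

0.0111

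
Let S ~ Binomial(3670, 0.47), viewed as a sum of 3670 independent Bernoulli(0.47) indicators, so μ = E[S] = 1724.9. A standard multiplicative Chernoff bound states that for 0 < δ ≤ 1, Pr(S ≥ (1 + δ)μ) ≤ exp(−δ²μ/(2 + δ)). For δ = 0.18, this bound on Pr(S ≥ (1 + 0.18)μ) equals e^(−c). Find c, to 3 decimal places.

25.636

c = δ²μ/(2 + δ) = 0.18²·1724.9/(2 + 0.18) = 25.6361.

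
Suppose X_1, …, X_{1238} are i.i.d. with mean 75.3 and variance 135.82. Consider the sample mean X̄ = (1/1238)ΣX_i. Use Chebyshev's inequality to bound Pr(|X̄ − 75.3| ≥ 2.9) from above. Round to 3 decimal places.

0.013

Var(X̄) = Var(X_i)/n = 135.82/1238 = 0.10971.
Chebyshev: Pr(|X̄ − 75.3| ≥ 2.9) ≤ Var(X̄)/(2.9)² = 135.82/(1238·2.9²) = 0.0130.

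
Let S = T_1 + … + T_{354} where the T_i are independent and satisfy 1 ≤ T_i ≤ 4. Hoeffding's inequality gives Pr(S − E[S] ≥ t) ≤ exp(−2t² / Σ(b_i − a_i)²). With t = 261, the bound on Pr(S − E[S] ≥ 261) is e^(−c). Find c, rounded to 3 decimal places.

Σ(b_i − a_i)² = 354·(3)² = 3186.
c = 2t²/3186 = 2·261²/3186 = 42.7627.

42.763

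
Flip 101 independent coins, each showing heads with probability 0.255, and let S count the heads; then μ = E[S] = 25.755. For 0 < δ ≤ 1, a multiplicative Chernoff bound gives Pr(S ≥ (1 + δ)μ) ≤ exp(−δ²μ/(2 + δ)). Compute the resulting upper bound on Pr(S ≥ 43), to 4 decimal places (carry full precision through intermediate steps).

0.0132

Write 43 = (1 + δ)μ, so δ = 43/25.755 − 1 = 0.6695787…
Then the exponent is δ²μ/(2 + δ) = (43 − μ)² / (μ·(2 + δ)) = 4.325359.
Bound = exp(−4.325359) = 0.01323.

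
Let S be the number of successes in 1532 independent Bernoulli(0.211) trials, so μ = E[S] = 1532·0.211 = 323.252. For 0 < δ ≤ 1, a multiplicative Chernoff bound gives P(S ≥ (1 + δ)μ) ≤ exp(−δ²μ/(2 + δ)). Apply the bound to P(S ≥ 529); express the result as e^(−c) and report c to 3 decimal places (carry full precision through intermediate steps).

49.671

Write 529 = (1 + δ)μ, so δ = 529/323.252 − 1 = 0.6364941…
Then the exponent is δ²μ/(2 + δ) = (529 − μ)² / (μ·(2 + δ)) = 49.671036.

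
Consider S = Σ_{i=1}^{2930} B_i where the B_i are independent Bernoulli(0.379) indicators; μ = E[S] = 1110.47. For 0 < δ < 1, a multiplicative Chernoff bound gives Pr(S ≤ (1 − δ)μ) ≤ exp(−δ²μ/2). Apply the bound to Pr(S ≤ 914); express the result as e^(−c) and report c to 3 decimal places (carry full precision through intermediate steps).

Write 914 = (1 − δ)μ, so δ = 1 − 914/1110.47 = 0.1769251…
Then the exponent is δ²μ/2 = (μ − 914)²/(2μ) = 17.380236.

17.380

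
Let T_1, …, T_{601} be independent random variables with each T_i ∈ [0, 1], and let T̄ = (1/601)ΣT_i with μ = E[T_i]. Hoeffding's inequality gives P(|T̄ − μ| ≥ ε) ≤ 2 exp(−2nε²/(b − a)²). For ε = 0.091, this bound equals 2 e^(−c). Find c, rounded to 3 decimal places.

c = 2nε²/(b − a)² = 2·601·0.091² / 1² = 9.9538.

9.954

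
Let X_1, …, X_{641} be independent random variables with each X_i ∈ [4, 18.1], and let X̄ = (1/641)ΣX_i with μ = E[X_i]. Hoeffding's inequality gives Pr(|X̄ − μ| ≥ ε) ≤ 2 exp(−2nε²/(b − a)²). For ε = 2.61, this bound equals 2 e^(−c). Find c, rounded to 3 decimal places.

c = 2nε²/(b − a)² = 2·641·2.61² / 14.1² = 43.9269.

43.927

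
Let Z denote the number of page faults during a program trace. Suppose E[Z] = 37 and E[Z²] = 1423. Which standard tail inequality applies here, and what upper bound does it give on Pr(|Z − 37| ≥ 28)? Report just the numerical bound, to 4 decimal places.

0.0689

The first two moments determine the variance, so Chebyshev's inequality is the sharpest standard bound available.
Var(Z) = E[Z²] − (E[Z])² = 1423 − 1369 = 54.
Chebyshev's inequality: Pr(|Z − μ| ≥ t) ≤ Var(Z)/t² = 54/784 = 0.0689.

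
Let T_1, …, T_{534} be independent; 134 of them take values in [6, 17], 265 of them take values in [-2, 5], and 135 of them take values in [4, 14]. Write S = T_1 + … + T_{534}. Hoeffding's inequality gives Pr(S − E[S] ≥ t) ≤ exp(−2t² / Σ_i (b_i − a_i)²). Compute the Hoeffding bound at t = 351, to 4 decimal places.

0.0031

Σ(b_i − a_i)² = 134·11² + 265·7² + 135·10² = 42699.
Exponent = 2·351² / 42699 = 5.77067.
Bound = exp(−5.77067) = 0.00312.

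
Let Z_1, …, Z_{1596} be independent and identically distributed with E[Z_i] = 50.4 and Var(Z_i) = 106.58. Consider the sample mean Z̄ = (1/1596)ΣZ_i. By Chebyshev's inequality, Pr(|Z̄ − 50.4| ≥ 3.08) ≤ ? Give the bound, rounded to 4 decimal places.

Var(Z̄) = Var(Z_i)/n = 106.58/1596 = 0.066779.
Chebyshev: Pr(|Z̄ − 50.4| ≥ 3.08) ≤ Var(Z̄)/(3.08)² = 106.58/(1596·3.08²) = 0.0070.

0.0070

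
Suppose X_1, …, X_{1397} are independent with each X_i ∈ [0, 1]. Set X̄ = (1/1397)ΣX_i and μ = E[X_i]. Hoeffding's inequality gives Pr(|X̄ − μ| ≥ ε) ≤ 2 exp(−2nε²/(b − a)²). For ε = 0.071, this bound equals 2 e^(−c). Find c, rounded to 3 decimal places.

c = 2nε²/(b − a)² = 2·1397·0.071² / 1² = 14.0846.

14.085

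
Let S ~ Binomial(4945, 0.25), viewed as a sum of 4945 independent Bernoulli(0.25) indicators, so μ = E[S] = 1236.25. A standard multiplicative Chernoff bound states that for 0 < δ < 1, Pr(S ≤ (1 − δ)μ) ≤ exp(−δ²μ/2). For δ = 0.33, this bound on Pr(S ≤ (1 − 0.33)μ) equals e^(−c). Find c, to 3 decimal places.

67.314

c = δ²μ/2 = 0.33²·1236.25/2 = 67.3138.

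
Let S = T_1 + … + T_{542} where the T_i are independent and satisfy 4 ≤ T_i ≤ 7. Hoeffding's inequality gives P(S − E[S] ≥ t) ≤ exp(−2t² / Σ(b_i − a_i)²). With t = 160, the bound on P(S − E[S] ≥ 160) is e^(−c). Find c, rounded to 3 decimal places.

10.496

Σ(b_i − a_i)² = 542·(3)² = 4878.
c = 2t²/4878 = 2·160²/4878 = 10.4961.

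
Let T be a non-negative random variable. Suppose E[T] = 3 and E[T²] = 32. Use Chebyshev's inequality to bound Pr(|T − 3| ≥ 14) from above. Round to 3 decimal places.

0.117

Var(T) = E[T²] − (E[T])² = 32 − 9 = 23.
Chebyshev's inequality: Pr(|T − μ| ≥ t) ≤ Var(T)/t² = 23/196 = 0.1173.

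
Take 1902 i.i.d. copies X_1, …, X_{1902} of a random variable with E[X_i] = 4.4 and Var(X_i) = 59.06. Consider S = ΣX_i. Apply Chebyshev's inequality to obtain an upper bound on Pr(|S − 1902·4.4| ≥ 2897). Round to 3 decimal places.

Var(S) = n·Var(X_i) = 1902·59.06 = 112332.12.
Chebyshev: Pr(|S − 1902·4.4| ≥ 2897) ≤ Var(S)/2897² = 112332.12/8392609 = 0.0134.

0.013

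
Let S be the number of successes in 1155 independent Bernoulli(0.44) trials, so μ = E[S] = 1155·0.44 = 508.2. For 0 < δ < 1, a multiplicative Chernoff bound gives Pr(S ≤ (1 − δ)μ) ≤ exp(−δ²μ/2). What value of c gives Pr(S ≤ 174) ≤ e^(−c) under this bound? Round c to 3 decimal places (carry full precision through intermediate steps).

Write 174 = (1 − δ)μ, so δ = 1 − 174/508.2 = 0.6576151…
Then the exponent is δ²μ/2 = (μ − 174)²/(2μ) = 109.887485.

109.887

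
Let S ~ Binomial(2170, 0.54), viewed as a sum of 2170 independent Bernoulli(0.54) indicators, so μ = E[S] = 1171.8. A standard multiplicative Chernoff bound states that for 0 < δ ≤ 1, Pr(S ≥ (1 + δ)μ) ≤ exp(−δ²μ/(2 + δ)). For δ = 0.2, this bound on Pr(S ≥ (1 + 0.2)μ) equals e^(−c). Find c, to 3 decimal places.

c = δ²μ/(2 + δ) = 0.2²·1171.8/(2 + 0.2) = 21.3055.

21.305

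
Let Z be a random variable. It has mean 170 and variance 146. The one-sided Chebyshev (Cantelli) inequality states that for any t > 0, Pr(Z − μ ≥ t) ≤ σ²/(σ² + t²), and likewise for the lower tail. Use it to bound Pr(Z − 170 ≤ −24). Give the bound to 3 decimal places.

Here σ² = 146 and t = 24, so σ² + t² = 722.
Cantelli's bound: 146/722 = 0.2022.

0.202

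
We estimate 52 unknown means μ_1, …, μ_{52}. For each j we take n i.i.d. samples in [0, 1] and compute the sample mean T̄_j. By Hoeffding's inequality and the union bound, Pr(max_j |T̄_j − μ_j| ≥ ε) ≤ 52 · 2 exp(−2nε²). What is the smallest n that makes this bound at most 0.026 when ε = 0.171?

142

Need 2·52·exp(−2nε²) ≤ 0.026, i.e. exp(−2nε²) ≤ 0.026/104.
So 2nε² ≥ ln(104/0.026) = 8.294050.
Hence n ≥ 8.294050/(2·0.171²) = 141.822.
The smallest integer n is 142.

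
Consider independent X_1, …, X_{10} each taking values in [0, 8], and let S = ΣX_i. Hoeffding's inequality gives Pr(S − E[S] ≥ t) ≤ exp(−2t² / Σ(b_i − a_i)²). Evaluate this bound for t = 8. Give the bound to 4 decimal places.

Σ(b_i − a_i)² = 10·(8)² = 640.
Exponent = 2·8²/640 = 0.2000.
Bound = exp(−0.2000) = 0.81873.

0.8187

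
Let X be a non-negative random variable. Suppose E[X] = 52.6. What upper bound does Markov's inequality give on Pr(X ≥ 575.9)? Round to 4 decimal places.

0.0913

Markov's inequality: for a non-negative random variable, Pr(X ≥ a) ≤ E[X]/a.
Here E[X] = 52.6 and a = 575.9, so the bound is 52.6/575.9 = 0.0913.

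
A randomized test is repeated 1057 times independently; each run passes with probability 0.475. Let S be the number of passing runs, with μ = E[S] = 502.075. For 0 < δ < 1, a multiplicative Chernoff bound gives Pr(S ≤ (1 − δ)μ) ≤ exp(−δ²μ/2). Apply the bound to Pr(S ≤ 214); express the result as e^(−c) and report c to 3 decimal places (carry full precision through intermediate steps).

Write 214 = (1 − δ)μ, so δ = 1 − 214/502.075 = 0.5737689…
Then the exponent is δ²μ/2 = (μ − 214)²/(2μ) = 82.644232.

82.644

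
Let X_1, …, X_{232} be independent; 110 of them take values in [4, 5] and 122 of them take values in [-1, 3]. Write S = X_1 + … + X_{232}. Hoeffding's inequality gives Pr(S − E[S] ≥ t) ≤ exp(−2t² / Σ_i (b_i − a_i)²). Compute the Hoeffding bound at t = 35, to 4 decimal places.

0.3048

Σ(b_i − a_i)² = 110·1² + 122·4² = 2062.
Exponent = 2·35² / 2062 = 1.18817.
Bound = exp(−1.18817) = 0.30478.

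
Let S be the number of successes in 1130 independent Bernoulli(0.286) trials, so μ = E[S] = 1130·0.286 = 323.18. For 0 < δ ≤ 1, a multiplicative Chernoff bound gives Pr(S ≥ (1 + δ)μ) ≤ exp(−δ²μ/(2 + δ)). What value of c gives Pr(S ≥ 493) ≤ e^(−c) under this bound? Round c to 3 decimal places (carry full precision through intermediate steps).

Write 493 = (1 + δ)μ, so δ = 493/323.18 − 1 = 0.5254657…
Then the exponent is δ²μ/(2 + δ) = (493 − μ)² / (μ·(2 + δ)) = 35.333912.

35.334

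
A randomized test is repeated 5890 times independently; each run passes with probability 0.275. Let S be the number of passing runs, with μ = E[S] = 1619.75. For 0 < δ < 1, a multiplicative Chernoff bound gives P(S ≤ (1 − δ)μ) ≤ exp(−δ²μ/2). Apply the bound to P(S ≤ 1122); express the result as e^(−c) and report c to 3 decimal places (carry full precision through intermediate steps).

76.479

Write 1122 = (1 − δ)μ, so δ = 1 − 1122/1619.75 = 0.3073005…
Then the exponent is δ²μ/2 = (μ − 1122)²/(2μ) = 76.479414.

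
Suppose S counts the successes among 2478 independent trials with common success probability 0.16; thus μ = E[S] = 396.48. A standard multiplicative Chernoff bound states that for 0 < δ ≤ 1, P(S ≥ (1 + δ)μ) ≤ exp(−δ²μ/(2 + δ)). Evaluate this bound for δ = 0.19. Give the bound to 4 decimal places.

Exponent = δ²μ/(2 + δ) = 0.19²·396.48/2.19 = 6.5356.
Bound = exp(−6.5356) = 0.00145.

0.0015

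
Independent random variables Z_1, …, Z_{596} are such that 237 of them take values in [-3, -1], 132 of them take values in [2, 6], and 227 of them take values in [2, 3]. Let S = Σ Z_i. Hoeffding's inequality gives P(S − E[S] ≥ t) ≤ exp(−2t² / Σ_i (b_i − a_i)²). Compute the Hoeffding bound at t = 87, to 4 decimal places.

0.0100

Σ(b_i − a_i)² = 237·2² + 132·4² + 227·1² = 3287.
Exponent = 2·87² / 3287 = 4.60542.
Bound = exp(−4.60542) = 0.01000.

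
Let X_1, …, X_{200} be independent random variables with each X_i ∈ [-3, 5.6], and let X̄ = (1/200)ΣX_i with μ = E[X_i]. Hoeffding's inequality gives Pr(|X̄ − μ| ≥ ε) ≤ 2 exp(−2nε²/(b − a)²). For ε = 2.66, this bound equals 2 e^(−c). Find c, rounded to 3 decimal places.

c = 2nε²/(b − a)² = 2·200·2.66² / 8.6² = 38.2672.

38.267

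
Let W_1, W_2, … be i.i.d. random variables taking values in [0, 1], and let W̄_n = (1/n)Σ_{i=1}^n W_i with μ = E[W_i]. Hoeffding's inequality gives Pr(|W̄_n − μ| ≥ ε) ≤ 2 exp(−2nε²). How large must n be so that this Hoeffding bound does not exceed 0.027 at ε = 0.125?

Require 2·exp(−2nε²) ≤ 0.027, i.e. 2nε² ≥ ln(2/0.027) = 4.305066.
So n ≥ 4.305066 / (2·0.125²) = 137.762.
The smallest integer n is 138.

138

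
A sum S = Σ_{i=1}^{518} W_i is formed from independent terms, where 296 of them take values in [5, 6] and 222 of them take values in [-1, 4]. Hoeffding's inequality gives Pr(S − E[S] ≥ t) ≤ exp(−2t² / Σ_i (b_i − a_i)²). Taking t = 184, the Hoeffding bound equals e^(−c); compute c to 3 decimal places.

11.583

Σ(b_i − a_i)² = 296·1² + 222·5² = 5846.
c = 2t² / 5846 = 2·184² / 5846 = 11.5826.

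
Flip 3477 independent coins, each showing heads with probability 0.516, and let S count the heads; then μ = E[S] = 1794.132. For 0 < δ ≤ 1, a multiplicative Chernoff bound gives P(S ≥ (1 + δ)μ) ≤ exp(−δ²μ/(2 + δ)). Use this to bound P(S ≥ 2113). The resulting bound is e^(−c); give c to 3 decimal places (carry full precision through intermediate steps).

Write 2113 = (1 + δ)μ, so δ = 2113/1794.132 − 1 = 0.1777283…
Then the exponent is δ²μ/(2 + δ) = (2113 − μ)² / (μ·(2 + δ)) = 26.023385.

26.023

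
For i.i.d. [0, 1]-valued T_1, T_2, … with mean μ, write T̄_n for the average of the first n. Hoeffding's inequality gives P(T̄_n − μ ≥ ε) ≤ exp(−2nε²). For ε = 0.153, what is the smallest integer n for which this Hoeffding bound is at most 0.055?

Require exp(−2nε²) ≤ 0.055, i.e. 2nε² ≥ ln(1/0.055) = 2.900422.
So n ≥ 2.900422 / (2·0.153²) = 61.951.
The smallest integer n is 62.

62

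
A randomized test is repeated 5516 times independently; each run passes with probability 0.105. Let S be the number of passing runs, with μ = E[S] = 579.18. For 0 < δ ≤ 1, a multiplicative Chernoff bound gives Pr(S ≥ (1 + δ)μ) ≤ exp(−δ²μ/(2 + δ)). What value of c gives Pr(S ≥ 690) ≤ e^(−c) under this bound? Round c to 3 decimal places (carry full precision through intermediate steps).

9.676

Write 690 = (1 + δ)μ, so δ = 690/579.18 − 1 = 0.1913395…
Then the exponent is δ²μ/(2 + δ) = (690 − μ)² / (μ·(2 + δ)) = 9.676383.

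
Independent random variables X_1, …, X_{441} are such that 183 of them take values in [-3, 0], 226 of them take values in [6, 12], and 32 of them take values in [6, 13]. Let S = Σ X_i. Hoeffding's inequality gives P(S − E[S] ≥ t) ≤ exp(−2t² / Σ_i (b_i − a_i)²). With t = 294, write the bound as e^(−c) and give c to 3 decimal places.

Σ(b_i − a_i)² = 183·3² + 226·6² + 32·7² = 11351.
c = 2t² / 11351 = 2·294² / 11351 = 15.2297.

15.230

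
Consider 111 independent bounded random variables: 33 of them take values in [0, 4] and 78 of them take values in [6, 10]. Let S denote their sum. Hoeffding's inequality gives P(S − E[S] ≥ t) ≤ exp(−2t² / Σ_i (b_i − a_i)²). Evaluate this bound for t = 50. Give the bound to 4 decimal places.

Σ(b_i − a_i)² = 33·4² + 78·4² = 1776.
Exponent = 2·50² / 1776 = 2.81532.
Bound = exp(−2.81532) = 0.05989.

0.0599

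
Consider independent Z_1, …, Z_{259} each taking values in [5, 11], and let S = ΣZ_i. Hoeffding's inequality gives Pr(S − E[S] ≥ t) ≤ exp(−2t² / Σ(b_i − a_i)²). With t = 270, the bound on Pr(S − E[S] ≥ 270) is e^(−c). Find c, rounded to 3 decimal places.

15.637

Σ(b_i − a_i)² = 259·(6)² = 9324.
c = 2t²/9324 = 2·270²/9324 = 15.6371.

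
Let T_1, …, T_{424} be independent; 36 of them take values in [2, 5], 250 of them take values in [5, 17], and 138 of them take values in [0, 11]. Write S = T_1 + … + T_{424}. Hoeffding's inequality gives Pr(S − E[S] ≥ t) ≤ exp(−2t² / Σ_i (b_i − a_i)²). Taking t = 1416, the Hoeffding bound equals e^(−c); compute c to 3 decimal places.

75.631

Σ(b_i − a_i)² = 36·3² + 250·12² + 138·11² = 53022.
c = 2t² / 53022 = 2·1416² / 53022 = 75.6311.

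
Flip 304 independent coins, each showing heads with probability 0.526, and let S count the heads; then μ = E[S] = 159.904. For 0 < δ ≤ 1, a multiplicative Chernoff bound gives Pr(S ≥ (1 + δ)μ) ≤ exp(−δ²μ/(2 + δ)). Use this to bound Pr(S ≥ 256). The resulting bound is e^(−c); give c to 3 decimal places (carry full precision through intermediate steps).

22.203

Write 256 = (1 + δ)μ, so δ = 256/159.904 − 1 = 0.6009606…
Then the exponent is δ²μ/(2 + δ) = (256 − μ)² / (μ·(2 + δ)) = 22.203300.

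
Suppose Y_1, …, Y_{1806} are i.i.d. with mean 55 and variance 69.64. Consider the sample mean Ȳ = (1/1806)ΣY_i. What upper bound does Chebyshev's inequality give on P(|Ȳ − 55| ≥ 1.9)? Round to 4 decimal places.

Var(Ȳ) = Var(Y_i)/n = 69.64/1806 = 0.03856.
Chebyshev: P(|Ȳ − 55| ≥ 1.9) ≤ Var(Ȳ)/(1.9)² = 69.64/(1806·1.9²) = 0.0107.

0.0107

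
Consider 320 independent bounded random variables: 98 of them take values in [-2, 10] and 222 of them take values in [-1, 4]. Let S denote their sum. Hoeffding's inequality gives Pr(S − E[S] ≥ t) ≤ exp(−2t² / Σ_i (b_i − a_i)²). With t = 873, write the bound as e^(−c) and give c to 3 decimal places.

77.523

Σ(b_i − a_i)² = 98·12² + 222·5² = 19662.
c = 2t² / 19662 = 2·873² / 19662 = 77.5230.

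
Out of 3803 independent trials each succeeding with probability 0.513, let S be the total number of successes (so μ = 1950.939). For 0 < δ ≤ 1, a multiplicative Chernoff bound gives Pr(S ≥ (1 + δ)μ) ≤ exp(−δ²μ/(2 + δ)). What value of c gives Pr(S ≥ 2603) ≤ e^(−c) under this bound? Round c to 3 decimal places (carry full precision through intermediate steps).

Write 2603 = (1 + δ)μ, so δ = 2603/1950.939 − 1 = 0.3342293…
Then the exponent is δ²μ/(2 + δ) = (2603 − μ)² / (μ·(2 + δ)) = 93.366105.

93.366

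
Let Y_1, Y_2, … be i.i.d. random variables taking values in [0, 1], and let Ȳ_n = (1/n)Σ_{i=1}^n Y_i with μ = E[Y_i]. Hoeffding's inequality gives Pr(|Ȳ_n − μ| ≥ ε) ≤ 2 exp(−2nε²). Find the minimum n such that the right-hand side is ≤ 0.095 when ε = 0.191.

42

Require 2·exp(−2nε²) ≤ 0.095, i.e. 2nε² ≥ ln(2/0.095) = 3.047026.
So n ≥ 3.047026 / (2·0.191²) = 41.762.
The smallest integer n is 42.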